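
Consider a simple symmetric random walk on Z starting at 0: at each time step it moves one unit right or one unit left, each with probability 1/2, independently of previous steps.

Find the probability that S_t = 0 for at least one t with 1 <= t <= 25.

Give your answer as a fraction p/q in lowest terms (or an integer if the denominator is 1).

Count via complement. Let g(t,s) = #length-t paths at position s with S_1..S_t all ≠ 0.
g(t,s) = g(t-1,s-1) + g(t-1,s+1) for s ≠ 0; g(t,0) = 0.
t=0: g(0,0)=1
t=1: g(1,-1)=1 g(1,1)=1
t=2: g(2,-2)=1 g(2,2)=1
t=3: g(3,-3)=1 g(3,-1)=1 g(3,1)=1 g(3,3)=1
t=4: g(4,-4)=1 g(4,-2)=2 g(4,2)=2 g(4,4)=1
t=5: g(5,-5)=1 g(5,-3)=3 g(5,-1)=2 g(5,1)=2 g(5,3)=3 g(5,5)=1
t=6: g(6,-6)=1 g(6,-4)=4 g(6,-2)=5 g(6,2)=5 g(6,4)=4 g(6,6)=1
t=7: g(7,-7)=1 g(7,-5)=5 g(7,-3)=9 g(7,-1)=5 g(7,1)=5 g(7,3)=9 g(7,5)=5 g(7,7)=1
t=8: g(8,-8)=1 g(8,-6)=6 g(8,-4)=14 g(8,-2)=14 g(8,2)=14 g(8,4)=14 g(8,6)=6 g(8,8)=1
t=9: g(9,-9)=1 g(9,-7)=7 g(9,-5)=20 g(9,-3)=28 g(9,-1)=14 g(9,1)=14 g(9,3)=28 g(9,5)=20 g(9,7)=7 g(9,9)=1
t=10: g(10,-10)=1 g(10,-8)=8 g(10,-6)=27 g(10,-4)=48 g(10,-2)=42 g(10,2)=42 g(10,4)=48 g(10,6)=27 g(10,8)=8 g(10,10)=1
t=11: g(11,-11)=1 g(11,-9)=9 g(11,-7)=35 g(11,-5)=75 g(11,-3)=90 g(11,-1)=42 g(11,1)=42 g(11,3)=90 g(11,5)=75 g(11,7)=35 g(11,9)=9 g(11,11)=1
t=12: g(12,-12)=1 g(12,-10)=10 g(12,-8)=44 g(12,-6)=110 g(12,-4)=165 g(12,-2)=132 g(12,2)=132 g(12,4)=165 g(12,6)=110 g(12,8)=44 g(12,10)=10 g(12,12)=1
t=13: g(13,-13)=1 g(13,-11)=11 g(13,-9)=54 g(13,-7)=154 g(13,-5)=275 g(13,-3)=297 g(13,-1)=132 g(13,1)=132 g(13,3)=297 g(13,5)=275 g(13,7)=154 g(13,9)=54 g(13,11)=11 g(13,13)=1
t=14: g(14,-14)=1 g(14,-12)=12 g(14,-10)=65 g(14,-8)=208 g(14,-6)=429 g(14,-4)=572 g(14,-2)=429 g(14,2)=429 g(14,4)=572 g(14,6)=429 g(14,8)=208 g(14,10)=65 g(14,12)=12 g(14,14)=1
t=15: g(15,-15)=1 g(15,-13)=13 g(15,-11)=77 g(15,-9)=273 g(15,-7)=637 g(15,-5)=1001 g(15,-3)=1001 g(15,-1)=429 g(15,1)=429 g(15,3)=1001 g(15,5)=1001 g(15,7)=637 g(15,9)=273 g(15,11)=77 g(15,13)=13 g(15,15)=1
t=16: g(16,-16)=1 g(16,-14)=14 g(16,-12)=90 g(16,-10)=350 g(16,-8)=910 g(16,-6)=1638 g(16,-4)=2002 g(16,-2)=1430 g(16,2)=1430 g(16,4)=2002 g(16,6)=1638 g(16,8)=910 g(16,10)=350 g(16,12)=90 g(16,14)=14 g(16,16)=1
t=17: g(17,-17)=1 g(17,-15)=15 g(17,-13)=104 g(17,-11)=440 g(17,-9)=1260 g(17,-7)=2548 g(17,-5)=3640 g(17,-3)=3432 g(17,-1)=1430 g(17,1)=1430 g(17,3)=3432 g(17,5)=3640 g(17,7)=2548 g(17,9)=1260 g(17,11)=440 g(17,13)=104 g(17,15)=15 g(17,17)=1
t=18: g(18,-18)=1 g(18,-16)=16 g(18,-14)=119 g(18,-12)=544 g(18,-10)=1700 g(18,-8)=3808 g(18,-6)=6188 g(18,-4)=7072 g(18,-2)=4862 g(18,2)=4862 g(18,4)=7072 g(18,6)=6188 g(18,8)=3808 g(18,10)=1700 g(18,12)=544 g(18,14)=119 g(18,16)=16 g(18,18)=1
t=19: g(19,-19)=1 g(19,-17)=17 g(19,-15)=135 g(19,-13)=663 g(19,-11)=2244 g(19,-9)=5508 g(19,-7)=9996 g(19,-5)=13260 g(19,-3)=11934 g(19,-1)=4862 g(19,1)=4862 g(19,3)=11934 g(19,5)=13260 g(19,7)=9996 g(19,9)=5508 g(19,11)=2244 g(19,13)=663 g(19,15)=135 g(19,17)=17 g(19,19)=1
t=20: g(20,-20)=1 g(20,-18)=18 g(20,-16)=152 g(20,-14)=798 g(20,-12)=2907 g(20,-10)=7752 g(20,-8)=15504 g(20,-6)=23256 g(20,-4)=25194 g(20,-2)=16796 g(20,2)=16796 g(20,4)=25194 g(20,6)=23256 g(20,8)=15504 g(20,10)=7752 g(20,12)=2907 g(20,14)=798 g(20,16)=152 g(20,18)=18 g(20,20)=1
t=21: g(21,-21)=1 g(21,-19)=19 g(21,-17)=170 g(21,-15)=950 g(21,-13)=3705 g(21,-11)=10659 g(21,-9)=23256 g(21,-7)=38760 g(21,-5)=48450 g(21,-3)=41990 g(21,-1)=16796 g(21,1)=16796 g(21,3)=41990 g(21,5)=48450 g(21,7)=38760 g(21,9)=23256 g(21,11)=10659 g(21,13)=3705 g(21,15)=950 g(21,17)=170 g(21,19)=19 g(21,21)=1
t=22: g(22,-22)=1 g(22,-20)=20 g(22,-18)=189 g(22,-16)=1120 g(22,-14)=4655 g(22,-12)=14364 g(22,-10)=33915 g(22,-8)=62016 g(22,-6)=87210 g(22,-4)=90440 g(22,-2)=58786 g(22,2)=58786 g(22,4)=90440 g(22,6)=87210 g(22,8)=62016 g(22,10)=33915 g(22,12)=14364 g(22,14)=4655 g(22,16)=1120 g(22,18)=189 g(22,20)=20 g(22,22)=1
t=23: g(23,-23)=1 g(23,-21)=21 g(23,-19)=209 g(23,-17)=1309 g(23,-15)=5775 g(23,-13)=19019 g(23,-11)=48279 g(23,-9)=95931 g(23,-7)=149226 g(23,-5)=177650 g(23,-3)=149226 g(23,-1)=58786 g(23,1)=58786 g(23,3)=149226 g(23,5)=177650 g(23,7)=149226 g(23,9)=95931 g(23,11)=48279 g(23,13)=19019 g(23,15)=5775 g(23,17)=1309 g(23,19)=209 g(23,21)=21 g(23,23)=1
t=24: g(24,-24)=1 g(24,-22)=22 g(24,-20)=230 g(24,-18)=1518 g(24,-16)=7084 g(24,-14)=24794 g(24,-12)=67298 g(24,-10)=144210 g(24,-8)=245157 g(24,-6)=326876 g(24,-4)=326876 g(24,-2)=208012 g(24,2)=208012 g(24,4)=326876 g(24,6)=326876 g(24,8)=245157 g(24,10)=144210 g(24,12)=67298 g(24,14)=24794 g(24,16)=7084 g(24,18)=1518 g(24,20)=230 g(24,22)=22 g(24,24)=1
t=25: g(25,-25)=1 g(25,-23)=23 g(25,-21)=252 g(25,-19)=1748 g(25,-17)=8602 g(25,-15)=31878 g(25,-13)=92092 g(25,-11)=211508 g(25,-9)=389367 g(25,-7)=572033 g(25,-5)=653752 g(25,-3)=534888 g(25,-1)=208012 g(25,1)=208012 g(25,3)=534888 g(25,5)=653752 g(25,7)=572033 g(25,9)=389367 g(25,11)=211508 g(25,13)=92092 g(25,15)=31878 g(25,17)=8602 g(25,19)=1748 g(25,21)=252 g(25,23)=23 g(25,25)=1
Paths never hitting 0: Σ_s g(25,s) = 5408312
Paths hitting 0: 2^25 - 5408312 = 28146120
P = 28146120/33554432 = 3518265/4194304

Answer: 3518265/4194304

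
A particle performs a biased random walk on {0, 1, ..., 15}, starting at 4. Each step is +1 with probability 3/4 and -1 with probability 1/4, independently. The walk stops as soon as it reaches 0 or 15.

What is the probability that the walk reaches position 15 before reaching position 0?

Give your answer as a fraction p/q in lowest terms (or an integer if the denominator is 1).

Answer: 7085880/7174453

Derivation:
Biased walk: p = 3/4, q = 1/4, r = q/p = 1/3
Gambler's ruin: P(hit 15 before 0 | start at 4) = (1 - r^a)/(1 - r^N)
r^4 = 1/81; r^15 = 1/14348907
P = (1 - 1/81) / (1 - 1/14348907) = 80/81 / 14348906/14348907 = 7085880/7174453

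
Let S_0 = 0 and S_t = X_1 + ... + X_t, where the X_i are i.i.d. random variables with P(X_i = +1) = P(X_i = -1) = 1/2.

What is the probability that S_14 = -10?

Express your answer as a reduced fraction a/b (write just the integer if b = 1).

Answer: 91/16384

Derivation:
To reach position -10 after 14 steps: need 2 steps of +1 and 12 of -1.
Favorable paths: C(14,2) = 91
Total paths: 2^14 = 16384
P = 91/16384 = 91/16384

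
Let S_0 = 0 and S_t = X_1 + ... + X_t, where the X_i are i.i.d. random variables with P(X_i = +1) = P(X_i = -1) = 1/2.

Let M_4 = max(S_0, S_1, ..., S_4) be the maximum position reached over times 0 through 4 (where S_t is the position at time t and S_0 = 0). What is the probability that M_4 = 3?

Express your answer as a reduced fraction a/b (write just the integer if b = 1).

Answer: 1/16

Derivation:
Let M_4 = max(S_0,...,S_4). Use the reflection principle: for j ≥ 1, #{paths with M_4 ≥ j} = #{S_4 ≥ j} + #{S_4 ≥ j+1}.
By reflection, #{M_4 ≥ 3} = #{S_4 ≥ 3} + #{S_4 ≥ 4} = 1 + 1 = 2.
#{M_4 ≥ 4} = #{S_4 ≥ 4} + #{S_4 ≥ 5} = 1 + 0 = 1.
#{M_4 = 3} = 2 - 1 = 1.
P(M_4 = 3) = 1/16 = 1/16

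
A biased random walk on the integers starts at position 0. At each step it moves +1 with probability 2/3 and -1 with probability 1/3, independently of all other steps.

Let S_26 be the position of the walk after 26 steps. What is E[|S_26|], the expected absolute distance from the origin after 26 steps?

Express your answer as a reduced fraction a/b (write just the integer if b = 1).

S_26 takes values m ≡ 0 (mod 2) with |m| ≤ 26; P(S_26=m) = C(26,(26+m)/2) · (2/3)^((26+m)/2) · (1/3)^((26-m)/2).
Distribution: P(S=-26)=1/2541865828329, P(S=-24)=52/2541865828329, P(S=-22)=1300/2541865828329, P(S=-20)=20800/2541865828329, P(S=-18)=239200/2541865828329, P(S=-16)=2104960/2541865828329, P(S=-14)=14734720/2541865828329, P(S=-12)=84198400/2541865828329, P(S=-10)=399942400/2541865828329, P(S=-8)=1599769600/2541865828329, P(S=-6)=5439216640/2541865828329, P(S=-4)=15823175680/2541865828329, P(S=-2)=39557939200/2541865828329, P(S=0)=85201715200/2541865828329, P(S=2)=158231756800/2541865828329, P(S=4)=253170810880/2541865828329, P(S=6)=348109864960/2541865828329, P(S=8)=409541017600/2541865828329, P(S=10)=409541017600/2541865828329, P(S=12)=344876646400/2541865828329, P(S=14)=241413652480/2541865828329, P(S=16)=137950658560/2541865828329, P(S=18)=62704844800/2541865828329, P(S=20)=21810380800/2541865828329, P(S=22)=5452595200/2541865828329, P(S=24)=872415232/2541865828329, P(S=26)=67108864/2541865828329
E[|S_26|] = Σ_m |m|·P(S_26=m) = 22415696964466/2541865828329

Answer: 22415696964466/2541865828329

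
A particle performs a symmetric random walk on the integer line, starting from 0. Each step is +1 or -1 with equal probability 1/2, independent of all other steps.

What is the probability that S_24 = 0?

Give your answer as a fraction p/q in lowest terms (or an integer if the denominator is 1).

To return to 0 after 24 steps: need exactly 12 steps of +1 and 12 of -1.
Favorable paths: C(24,12) = 2704156
Total paths: 2^24 = 16777216
P = 2704156/16777216 = 676039/4194304

Answer: 676039/4194304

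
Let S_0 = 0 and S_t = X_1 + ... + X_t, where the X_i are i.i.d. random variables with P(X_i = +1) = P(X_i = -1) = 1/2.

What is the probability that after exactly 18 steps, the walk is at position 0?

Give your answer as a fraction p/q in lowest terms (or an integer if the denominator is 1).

Answer: 12155/65536

Derivation:
To return to 0 after 18 steps: need exactly 9 steps of +1 and 9 of -1.
Favorable paths: C(18,9) = 48620
Total paths: 2^18 = 262144
P = 48620/262144 = 12155/65536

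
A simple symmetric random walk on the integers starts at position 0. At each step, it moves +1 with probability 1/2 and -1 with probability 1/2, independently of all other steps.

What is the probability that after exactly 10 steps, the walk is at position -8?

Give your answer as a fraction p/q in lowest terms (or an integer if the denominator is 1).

To reach position -8 after 10 steps: need 1 step of +1 and 9 of -1.
Favorable paths: C(10,1) = 10
Total paths: 2^10 = 1024
P = 10/1024 = 5/512

Answer: 5/512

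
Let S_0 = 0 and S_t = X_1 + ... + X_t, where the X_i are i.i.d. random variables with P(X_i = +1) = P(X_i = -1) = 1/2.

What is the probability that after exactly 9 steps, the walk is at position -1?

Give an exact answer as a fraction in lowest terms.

To reach position -1 after 9 steps: need 4 steps of +1 and 5 of -1.
Favorable paths: C(9,4) = 126
Total paths: 2^9 = 512
P = 126/512 = 63/256

Answer: 63/256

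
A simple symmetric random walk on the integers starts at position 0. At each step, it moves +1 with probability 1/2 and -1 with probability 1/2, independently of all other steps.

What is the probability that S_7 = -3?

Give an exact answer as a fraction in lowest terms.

Answer: 21/128

Derivation:
To reach position -3 after 7 steps: need 2 steps of +1 and 5 of -1.
Favorable paths: C(7,2) = 21
Total paths: 2^7 = 128
P = 21/128 = 21/128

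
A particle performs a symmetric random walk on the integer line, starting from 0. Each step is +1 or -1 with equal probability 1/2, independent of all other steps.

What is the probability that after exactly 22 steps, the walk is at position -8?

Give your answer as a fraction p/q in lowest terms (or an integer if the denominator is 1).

Answer: 10659/262144

Derivation:
To reach position -8 after 22 steps: need 7 steps of +1 and 15 of -1.
Favorable paths: C(22,7) = 170544
Total paths: 2^22 = 4194304
P = 170544/4194304 = 10659/262144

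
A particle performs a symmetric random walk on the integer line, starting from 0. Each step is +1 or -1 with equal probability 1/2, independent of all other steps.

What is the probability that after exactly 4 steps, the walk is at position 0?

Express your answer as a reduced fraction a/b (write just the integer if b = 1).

Answer: 3/8

Derivation:
To return to 0 after 4 steps: need exactly 2 steps of +1 and 2 of -1.
Favorable paths: C(4,2) = 6
Total paths: 2^4 = 16
P = 6/16 = 3/8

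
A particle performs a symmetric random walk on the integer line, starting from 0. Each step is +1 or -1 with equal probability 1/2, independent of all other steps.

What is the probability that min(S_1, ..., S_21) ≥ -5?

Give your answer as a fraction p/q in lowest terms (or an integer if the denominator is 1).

Answer: 106267/131072

Derivation:
Let f(t,s) = #length-t paths at position s with S_1..S_t all ≥ -5.
f(t,s) = f(t-1,s-1) + f(t-1,s+1) for s ≥ -5; f(t,s) = 0 for s < -5.
t=0: f(0,0)=1
t=1: f(1,-1)=1 f(1,1)=1
t=2: f(2,-2)=1 f(2,0)=2 f(2,2)=1
t=3: f(3,-3)=1 f(3,-1)=3 f(3,1)=3 f(3,3)=1
t=4: f(4,-4)=1 f(4,-2)=4 f(4,0)=6 f(4,2)=4 f(4,4)=1
t=5: f(5,-5)=1 f(5,-3)=5 f(5,-1)=10 f(5,1)=10 f(5,3)=5 f(5,5)=1
t=6: f(6,-4)=6 f(6,-2)=15 f(6,0)=20 f(6,2)=15 f(6,4)=6 f(6,6)=1
t=7: f(7,-5)=6 f(7,-3)=21 f(7,-1)=35 f(7,1)=35 f(7,3)=21 f(7,5)=7 f(7,7)=1
t=8: f(8,-4)=27 f(8,-2)=56 f(8,0)=70 f(8,2)=56 f(8,4)=28 f(8,6)=8 f(8,8)=1
t=9: f(9,-5)=27 f(9,-3)=83 f(9,-1)=126 f(9,1)=126 f(9,3)=84 f(9,5)=36 f(9,7)=9 f(9,9)=1
t=10: f(10,-4)=110 f(10,-2)=209 f(10,0)=252 f(10,2)=210 f(10,4)=120 f(10,6)=45 f(10,8)=10 f(10,10)=1
t=11: f(11,-5)=110 f(11,-3)=319 f(11,-1)=461 f(11,1)=462 f(11,3)=330 f(11,5)=165 f(11,7)=55 f(11,9)=11 f(11,11)=1
t=12: f(12,-4)=429 f(12,-2)=780 f(12,0)=923 f(12,2)=792 f(12,4)=495 f(12,6)=220 f(12,8)=66 f(12,10)=12 f(12,12)=1
t=13: f(13,-5)=429 f(13,-3)=1209 f(13,-1)=1703 f(13,1)=1715 f(13,3)=1287 f(13,5)=715 f(13,7)=286 f(13,9)=78 f(13,11)=13 f(13,13)=1
t=14: f(14,-4)=1638 f(14,-2)=2912 f(14,0)=3418 f(14,2)=3002 f(14,4)=2002 f(14,6)=1001 f(14,8)=364 f(14,10)=91 f(14,12)=14 f(14,14)=1
t=15: f(15,-5)=1638 f(15,-3)=4550 f(15,-1)=6330 f(15,1)=6420 f(15,3)=5004 f(15,5)=3003 f(15,7)=1365 f(15,9)=455 f(15,11)=105 f(15,13)=15 f(15,15)=1
t=16: f(16,-4)=6188 f(16,-2)=10880 f(16,0)=12750 f(16,2)=11424 f(16,4)=8007 f(16,6)=4368 f(16,8)=1820 f(16,10)=560 f(16,12)=120 f(16,14)=16 f(16,16)=1
t=17: f(17,-5)=6188 f(17,-3)=17068 f(17,-1)=23630 f(17,1)=24174 f(17,3)=19431 f(17,5)=12375 f(17,7)=6188 f(17,9)=2380 f(17,11)=680 f(17,13)=136 f(17,15)=17 f(17,17)=1
t=18: f(18,-4)=23256 f(18,-2)=40698 f(18,0)=47804 f(18,2)=43605 f(18,4)=31806 f(18,6)=18563 f(18,8)=8568 f(18,10)=3060 f(18,12)=816 f(18,14)=153 f(18,16)=18 f(18,18)=1
t=19: f(19,-5)=23256 f(19,-3)=63954 f(19,-1)=88502 f(19,1)=91409 f(19,3)=75411 f(19,5)=50369 f(19,7)=27131 f(19,9)=11628 f(19,11)=3876 f(19,13)=969 f(19,15)=171 f(19,17)=19 f(19,19)=1
t=20: f(20,-4)=87210 f(20,-2)=152456 f(20,0)=179911 f(20,2)=166820 f(20,4)=125780 f(20,6)=77500 f(20,8)=38759 f(20,10)=15504 f(20,12)=4845 f(20,14)=1140 f(20,16)=190 f(20,18)=20 f(20,20)=1
t=21: f(21,-5)=87210 f(21,-3)=239666 f(21,-1)=332367 f(21,1)=346731 f(21,3)=292600 f(21,5)=203280 f(21,7)=116259 f(21,9)=54263 f(21,11)=20349 f(21,13)=5985 f(21,15)=1330 f(21,17)=210 f(21,19)=21 f(21,21)=1
Σ_s f(21,s) = 1700272
P = 1700272/2097152 = 106267/131072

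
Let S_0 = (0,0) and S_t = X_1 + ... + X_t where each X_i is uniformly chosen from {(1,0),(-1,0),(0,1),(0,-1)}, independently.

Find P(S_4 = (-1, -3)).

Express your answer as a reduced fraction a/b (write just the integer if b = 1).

Let h be the number of horizontal steps (so 4-h are vertical). To end at (-1,-3) need (h-1)/2 right-steps and ((4-h)-3)/2 up-steps.
Sum over h with 1 ≤ h ≤ 1, h ≡ 1 (mod 2), 4-h ≡ 1 (mod 2):
h=1: C(4,1)·C(1,0)·C(3,0) = 4·1·1 = 4
Total favorable: 4
Total paths: 4^4 = 256
P = 4/256 = 1/64

Answer: 1/64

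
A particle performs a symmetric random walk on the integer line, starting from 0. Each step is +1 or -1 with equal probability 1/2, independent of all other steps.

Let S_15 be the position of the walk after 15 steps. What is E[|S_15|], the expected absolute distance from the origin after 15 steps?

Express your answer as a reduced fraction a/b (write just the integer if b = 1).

S_15 takes values m ≡ 1 (mod 2) with |m| ≤ 15; P(S_15=m) = C(15,(15+m)/2)/2^15.
Total paths: 2^15 = 32768
Distribution: P(S=-15)=1/32768, P(S=-13)=15/32768, P(S=-11)=105/32768, P(S=-9)=455/32768, P(S=-7)=1365/32768, P(S=-5)=3003/32768, P(S=-3)=5005/32768, P(S=-1)=6435/32768, P(S=1)=6435/32768, P(S=3)=5005/32768, P(S=5)=3003/32768, P(S=7)=1365/32768, P(S=9)=455/32768, P(S=11)=105/32768, P(S=13)=15/32768, P(S=15)=1/32768
E[|S_15|] = Σ_m |m|·P(S_15=m) = 102960/32768 = 6435/2048

Answer: 6435/2048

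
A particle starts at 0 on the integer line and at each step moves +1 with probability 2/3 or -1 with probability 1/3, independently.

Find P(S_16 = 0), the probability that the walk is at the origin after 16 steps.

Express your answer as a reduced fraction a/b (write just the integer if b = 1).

To be at 0 after 16 steps: need exactly 8 steps of +1 and 8 of -1.
Number of such sequences: C(16,8) = 12870
Each has probability (2/3)^8 · (1/3)^8 = 256/43046721
P = 12870 · 256/43046721 = 366080/4782969

Answer: 366080/4782969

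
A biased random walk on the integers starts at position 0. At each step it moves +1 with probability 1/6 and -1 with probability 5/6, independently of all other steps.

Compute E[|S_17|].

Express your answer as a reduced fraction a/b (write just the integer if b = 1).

S_17 takes values m ≡ 1 (mod 2) with |m| ≤ 17; P(S_17=m) = C(17,(17+m)/2) · (1/6)^((17+m)/2) · (5/6)^((17-m)/2).
Distribution: P(S=-17)=762939453125/16926659444736, P(S=-15)=2593994140625/16926659444736, P(S=-13)=518798828125/2115832430592, P(S=-11)=518798828125/2115832430592, P(S=-9)=726318359375/4231664861184, P(S=-7)=377685546875/4231664861184, P(S=-5)=75537109375/2115832430592, P(S=-3)=23740234375/2115832430592, P(S=-1)=23740234375/8463329722368, P(S=1)=4748046875/8463329722368, P(S=3)=189921875/2115832430592, P(S=5)=24171875/2115832430592, P(S=7)=4834375/4231664861184, P(S=9)=371875/4231664861184, P(S=11)=10625/2115832430592, P(S=13)=425/2115832430592, P(S=15)=85/16926659444736, P(S=17)=1/16926659444736
E[|S_17|] = Σ_m |m|·P(S_17=m) = 5329605982097/470184984576

Answer: 5329605982097/470184984576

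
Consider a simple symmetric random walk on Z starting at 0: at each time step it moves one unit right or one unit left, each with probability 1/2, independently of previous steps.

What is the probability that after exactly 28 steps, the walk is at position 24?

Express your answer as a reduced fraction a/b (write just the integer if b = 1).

To reach position 24 after 28 steps: need 26 steps of +1 and 2 of -1.
Favorable paths: C(28,26) = 378
Total paths: 2^28 = 268435456
P = 378/268435456 = 189/134217728

Answer: 189/134217728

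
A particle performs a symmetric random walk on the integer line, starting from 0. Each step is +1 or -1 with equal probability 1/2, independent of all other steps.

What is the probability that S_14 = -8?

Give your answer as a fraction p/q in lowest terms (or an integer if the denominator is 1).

To reach position -8 after 14 steps: need 3 steps of +1 and 11 of -1.
Favorable paths: C(14,3) = 364
Total paths: 2^14 = 16384
P = 364/16384 = 91/4096

Answer: 91/4096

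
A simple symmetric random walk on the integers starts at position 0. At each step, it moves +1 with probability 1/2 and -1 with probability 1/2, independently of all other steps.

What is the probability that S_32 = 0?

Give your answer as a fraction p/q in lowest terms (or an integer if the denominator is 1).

To return to 0 after 32 steps: need exactly 16 steps of +1 and 16 of -1.
Favorable paths: C(32,16) = 601080390
Total paths: 2^32 = 4294967296
P = 601080390/4294967296 = 300540195/2147483648

Answer: 300540195/2147483648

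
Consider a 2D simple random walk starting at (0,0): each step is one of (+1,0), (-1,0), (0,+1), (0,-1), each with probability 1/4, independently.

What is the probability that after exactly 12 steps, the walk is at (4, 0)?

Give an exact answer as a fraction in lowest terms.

Let h be the number of horizontal steps (so 12-h are vertical). To end at (4,0) need (h+4)/2 right-steps and ((12-h)+0)/2 up-steps.
Sum over h with 4 ≤ h ≤ 12, h ≡ 0 (mod 2), 12-h ≡ 0 (mod 2):
h=4: C(12,4)·C(4,4)·C(8,4) = 495·1·70 = 34650
h=6: C(12,6)·C(6,5)·C(6,3) = 924·6·20 = 110880
h=8: C(12,8)·C(8,6)·C(4,2) = 495·28·6 = 83160
h=10: C(12,10)·C(10,7)·C(2,1) = 66·120·2 = 15840
h=12: C(12,12)·C(12,8)·C(0,0) = 1·495·1 = 495
Total favorable: 245025
Total paths: 4^12 = 16777216
P = 245025/16777216 = 245025/16777216

Answer: 245025/16777216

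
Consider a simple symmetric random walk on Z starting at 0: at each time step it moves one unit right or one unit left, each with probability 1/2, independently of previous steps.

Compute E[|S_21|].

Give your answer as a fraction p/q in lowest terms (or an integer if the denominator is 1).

S_21 takes values m ≡ 1 (mod 2) with |m| ≤ 21; P(S_21=m) = C(21,(21+m)/2)/2^21.
Total paths: 2^21 = 2097152
Distribution: P(S=-21)=1/2097152, P(S=-19)=21/2097152, P(S=-17)=210/2097152, P(S=-15)=1330/2097152, P(S=-13)=5985/2097152, P(S=-11)=20349/2097152, P(S=-9)=54264/2097152, P(S=-7)=116280/2097152, P(S=-5)=203490/2097152, P(S=-3)=293930/2097152, P(S=-1)=352716/2097152, P(S=1)=352716/2097152, P(S=3)=293930/2097152, P(S=5)=203490/2097152, P(S=7)=116280/2097152, P(S=9)=54264/2097152, P(S=11)=20349/2097152, P(S=13)=5985/2097152, P(S=15)=1330/2097152, P(S=17)=210/2097152, P(S=19)=21/2097152, P(S=21)=1/2097152
E[|S_21|] = Σ_m |m|·P(S_21=m) = 7759752/2097152 = 969969/262144

Answer: 969969/262144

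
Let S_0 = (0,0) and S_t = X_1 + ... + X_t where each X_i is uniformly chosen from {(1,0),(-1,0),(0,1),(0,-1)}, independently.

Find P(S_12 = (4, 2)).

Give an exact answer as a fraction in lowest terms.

Let h be the number of horizontal steps (so 12-h are vertical). To end at (4,2) need (h+4)/2 right-steps and ((12-h)+2)/2 up-steps.
Sum over h with 4 ≤ h ≤ 10, h ≡ 0 (mod 2), 12-h ≡ 0 (mod 2):
h=4: C(12,4)·C(4,4)·C(8,5) = 495·1·56 = 27720
h=6: C(12,6)·C(6,5)·C(6,4) = 924·6·15 = 83160
h=8: C(12,8)·C(8,6)·C(4,3) = 495·28·4 = 55440
h=10: C(12,10)·C(10,7)·C(2,2) = 66·120·1 = 7920
Total favorable: 174240
Total paths: 4^12 = 16777216
P = 174240/16777216 = 5445/524288

Answer: 5445/524288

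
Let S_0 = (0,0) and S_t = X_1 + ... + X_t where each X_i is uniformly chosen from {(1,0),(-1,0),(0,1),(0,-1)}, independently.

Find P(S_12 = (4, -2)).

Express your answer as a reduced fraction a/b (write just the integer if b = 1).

Let h be the number of horizontal steps (so 12-h are vertical). To end at (4,-2) need (h+4)/2 right-steps and ((12-h)-2)/2 up-steps.
Sum over h with 4 ≤ h ≤ 10, h ≡ 0 (mod 2), 12-h ≡ 0 (mod 2):
h=4: C(12,4)·C(4,4)·C(8,3) = 495·1·56 = 27720
h=6: C(12,6)·C(6,5)·C(6,2) = 924·6·15 = 83160
h=8: C(12,8)·C(8,6)·C(4,1) = 495·28·4 = 55440
h=10: C(12,10)·C(10,7)·C(2,0) = 66·120·1 = 7920
Total favorable: 174240
Total paths: 4^12 = 16777216
P = 174240/16777216 = 5445/524288

Answer: 5445/524288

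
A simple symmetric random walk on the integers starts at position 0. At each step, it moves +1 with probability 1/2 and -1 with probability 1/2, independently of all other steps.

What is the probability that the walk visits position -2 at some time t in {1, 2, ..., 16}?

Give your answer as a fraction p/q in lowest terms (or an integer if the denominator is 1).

Count via complement. Let g(t,s) = #length-t paths at position s with S_1..S_t all ≠ -2.
g(t,s) = g(t-1,s-1) + g(t-1,s+1) for s ≠ -2; g(t,-2) = 0.
t=0: g(0,0)=1
t=1: g(1,-1)=1 g(1,1)=1
t=2: g(2,0)=2 g(2,2)=1
t=3: g(3,-1)=2 g(3,1)=3 g(3,3)=1
t=4: g(4,0)=5 g(4,2)=4 g(4,4)=1
t=5: g(5,-1)=5 g(5,1)=9 g(5,3)=5 g(5,5)=1
t=6: g(6,0)=14 g(6,2)=14 g(6,4)=6 g(6,6)=1
t=7: g(7,-1)=14 g(7,1)=28 g(7,3)=20 g(7,5)=7 g(7,7)=1
t=8: g(8,0)=42 g(8,2)=48 g(8,4)=27 g(8,6)=8 g(8,8)=1
t=9: g(9,-1)=42 g(9,1)=90 g(9,3)=75 g(9,5)=35 g(9,7)=9 g(9,9)=1
t=10: g(10,0)=132 g(10,2)=165 g(10,4)=110 g(10,6)=44 g(10,8)=10 g(10,10)=1
t=11: g(11,-1)=132 g(11,1)=297 g(11,3)=275 g(11,5)=154 g(11,7)=54 g(11,9)=11 g(11,11)=1
t=12: g(12,0)=429 g(12,2)=572 g(12,4)=429 g(12,6)=208 g(12,8)=65 g(12,10)=12 g(12,12)=1
t=13: g(13,-1)=429 g(13,1)=1001 g(13,3)=1001 g(13,5)=637 g(13,7)=273 g(13,9)=77 g(13,11)=13 g(13,13)=1
t=14: g(14,0)=1430 g(14,2)=2002 g(14,4)=1638 g(14,6)=910 g(14,8)=350 g(14,10)=90 g(14,12)=14 g(14,14)=1
t=15: g(15,-1)=1430 g(15,1)=3432 g(15,3)=3640 g(15,5)=2548 g(15,7)=1260 g(15,9)=440 g(15,11)=104 g(15,13)=15 g(15,15)=1
t=16: g(16,0)=4862 g(16,2)=7072 g(16,4)=6188 g(16,6)=3808 g(16,8)=1700 g(16,10)=544 g(16,12)=119 g(16,14)=16 g(16,16)=1
Paths never hitting -2: Σ_s g(16,s) = 24310
Paths hitting -2: 2^16 - 24310 = 41226
P = 41226/65536 = 20613/32768

Answer: 20613/32768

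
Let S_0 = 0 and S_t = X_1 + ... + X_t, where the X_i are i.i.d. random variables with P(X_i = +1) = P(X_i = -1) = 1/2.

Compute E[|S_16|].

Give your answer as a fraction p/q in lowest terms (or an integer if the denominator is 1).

Answer: 6435/2048

Derivation:
S_16 takes values m ≡ 0 (mod 2) with |m| ≤ 16; P(S_16=m) = C(16,(16+m)/2)/2^16.
Total paths: 2^16 = 65536
Distribution: P(S=-16)=1/65536, P(S=-14)=16/65536, P(S=-12)=120/65536, P(S=-10)=560/65536, P(S=-8)=1820/65536, P(S=-6)=4368/65536, P(S=-4)=8008/65536, P(S=-2)=11440/65536, P(S=0)=12870/65536, P(S=2)=11440/65536, P(S=4)=8008/65536, P(S=6)=4368/65536, P(S=8)=1820/65536, P(S=10)=560/65536, P(S=12)=120/65536, P(S=14)=16/65536, P(S=16)=1/65536
E[|S_16|] = Σ_m |m|·P(S_16=m) = 205920/65536 = 6435/2048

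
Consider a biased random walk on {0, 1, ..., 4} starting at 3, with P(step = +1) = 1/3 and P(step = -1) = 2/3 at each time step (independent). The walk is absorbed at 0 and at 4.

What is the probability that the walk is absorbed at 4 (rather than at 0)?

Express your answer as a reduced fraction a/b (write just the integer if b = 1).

Answer: 7/15

Derivation:
Biased walk: p = 1/3, q = 2/3, r = q/p = 2
Gambler's ruin: P(hit 4 before 0 | start at 3) = (1 - r^a)/(1 - r^N)
r^3 = 8; r^4 = 16
P = (1 - 8) / (1 - 16) = -7 / -15 = 7/15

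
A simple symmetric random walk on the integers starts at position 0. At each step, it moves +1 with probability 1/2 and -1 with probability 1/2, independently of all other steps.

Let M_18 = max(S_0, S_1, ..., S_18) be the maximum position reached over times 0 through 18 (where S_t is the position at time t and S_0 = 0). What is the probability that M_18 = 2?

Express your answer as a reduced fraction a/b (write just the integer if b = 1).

Answer: 21879/131072

Derivation:
Let M_18 = max(S_0,...,S_18). Use the reflection principle: for j ≥ 1, #{paths with M_18 ≥ j} = #{S_18 ≥ j} + #{S_18 ≥ j+1}.
By reflection, #{M_18 ≥ 2} = #{S_18 ≥ 2} + #{S_18 ≥ 3} = 106762 + 63004 = 169766.
#{M_18 ≥ 3} = #{S_18 ≥ 3} + #{S_18 ≥ 4} = 63004 + 63004 = 126008.
#{M_18 = 2} = 169766 - 126008 = 43758.
P(M_18 = 2) = 43758/262144 = 21879/131072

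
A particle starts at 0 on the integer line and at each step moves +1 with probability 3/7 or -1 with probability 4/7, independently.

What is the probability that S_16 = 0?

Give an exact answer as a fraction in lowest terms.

Answer: 5533864427520/33232930569601

Derivation:
To be at 0 after 16 steps: need exactly 8 steps of +1 and 8 of -1.
Number of such sequences: C(16,8) = 12870
Each has probability (3/7)^8 · (4/7)^8 = 429981696/33232930569601
P = 12870 · 429981696/33232930569601 = 5533864427520/33232930569601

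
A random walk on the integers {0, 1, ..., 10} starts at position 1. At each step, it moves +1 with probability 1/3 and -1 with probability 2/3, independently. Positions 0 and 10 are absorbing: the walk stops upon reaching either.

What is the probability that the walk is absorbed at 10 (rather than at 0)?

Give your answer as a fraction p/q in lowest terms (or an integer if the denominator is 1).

Biased walk: p = 1/3, q = 2/3, r = q/p = 2
Gambler's ruin: P(hit 10 before 0 | start at 1) = (1 - r^a)/(1 - r^N)
r^1 = 2; r^10 = 1024
P = (1 - 2) / (1 - 1024) = -1 / -1023 = 1/1023

Answer: 1/1023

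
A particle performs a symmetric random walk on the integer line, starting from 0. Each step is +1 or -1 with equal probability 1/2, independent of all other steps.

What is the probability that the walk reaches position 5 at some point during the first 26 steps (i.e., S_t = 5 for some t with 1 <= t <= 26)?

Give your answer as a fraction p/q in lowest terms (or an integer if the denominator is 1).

Answer: 342821/1048576

Derivation:
Count via complement. Let g(t,s) = #length-t paths at position s with S_1..S_t all ≠ 5.
g(t,s) = g(t-1,s-1) + g(t-1,s+1) for s ≠ 5; g(t,5) = 0.
t=0: g(0,0)=1
t=1: g(1,-1)=1 g(1,1)=1
t=2: g(2,-2)=1 g(2,0)=2 g(2,2)=1
t=3: g(3,-3)=1 g(3,-1)=3 g(3,1)=3 g(3,3)=1
t=4: g(4,-4)=1 g(4,-2)=4 g(4,0)=6 g(4,2)=4 g(4,4)=1
t=5: g(5,-5)=1 g(5,-3)=5 g(5,-1)=10 g(5,1)=10 g(5,3)=5
t=6: g(6,-6)=1 g(6,-4)=6 g(6,-2)=15 g(6,0)=20 g(6,2)=15 g(6,4)=5
t=7: g(7,-7)=1 g(7,-5)=7 g(7,-3)=21 g(7,-1)=35 g(7,1)=35 g(7,3)=20
t=8: g(8,-8)=1 g(8,-6)=8 g(8,-4)=28 g(8,-2)=56 g(8,0)=70 g(8,2)=55 g(8,4)=20
t=9: g(9,-9)=1 g(9,-7)=9 g(9,-5)=36 g(9,-3)=84 g(9,-1)=126 g(9,1)=125 g(9,3)=75
t=10: g(10,-10)=1 g(10,-8)=10 g(10,-6)=45 g(10,-4)=120 g(10,-2)=210 g(10,0)=251 g(10,2)=200 g(10,4)=75
t=11: g(11,-11)=1 g(11,-9)=11 g(11,-7)=55 g(11,-5)=165 g(11,-3)=330 g(11,-1)=461 g(11,1)=451 g(11,3)=275
t=12: g(12,-12)=1 g(12,-10)=12 g(12,-8)=66 g(12,-6)=220 g(12,-4)=495 g(12,-2)=791 g(12,0)=912 g(12,2)=726 g(12,4)=275
t=13: g(13,-13)=1 g(13,-11)=13 g(13,-9)=78 g(13,-7)=286 g(13,-5)=715 g(13,-3)=1286 g(13,-1)=1703 g(13,1)=1638 g(13,3)=1001
t=14: g(14,-14)=1 g(14,-12)=14 g(14,-10)=91 g(14,-8)=364 g(14,-6)=1001 g(14,-4)=2001 g(14,-2)=2989 g(14,0)=3341 g(14,2)=2639 g(14,4)=1001
t=15: g(15,-15)=1 g(15,-13)=15 g(15,-11)=105 g(15,-9)=455 g(15,-7)=1365 g(15,-5)=3002 g(15,-3)=4990 g(15,-1)=6330 g(15,1)=5980 g(15,3)=3640
t=16: g(16,-16)=1 g(16,-14)=16 g(16,-12)=120 g(16,-10)=560 g(16,-8)=1820 g(16,-6)=4367 g(16,-4)=7992 g(16,-2)=11320 g(16,0)=12310 g(16,2)=9620 g(16,4)=3640
t=17: g(17,-17)=1 g(17,-15)=17 g(17,-13)=136 g(17,-11)=680 g(17,-9)=2380 g(17,-7)=6187 g(17,-5)=12359 g(17,-3)=19312 g(17,-1)=23630 g(17,1)=21930 g(17,3)=13260
t=18: g(18,-18)=1 g(18,-16)=18 g(18,-14)=153 g(18,-12)=816 g(18,-10)=3060 g(18,-8)=8567 g(18,-6)=18546 g(18,-4)=31671 g(18,-2)=42942 g(18,0)=45560 g(18,2)=35190 g(18,4)=13260
t=19: g(19,-19)=1 g(19,-17)=19 g(19,-15)=171 g(19,-13)=969 g(19,-11)=3876 g(19,-9)=11627 g(19,-7)=27113 g(19,-5)=50217 g(19,-3)=74613 g(19,-1)=88502 g(19,1)=80750 g(19,3)=48450
t=20: g(20,-20)=1 g(20,-18)=20 g(20,-16)=190 g(20,-14)=1140 g(20,-12)=4845 g(20,-10)=15503 g(20,-8)=38740 g(20,-6)=77330 g(20,-4)=124830 g(20,-2)=163115 g(20,0)=169252 g(20,2)=129200 g(20,4)=48450
t=21: g(21,-21)=1 g(21,-19)=21 g(21,-17)=210 g(21,-15)=1330 g(21,-13)=5985 g(21,-11)=20348 g(21,-9)=54243 g(21,-7)=116070 g(21,-5)=202160 g(21,-3)=287945 g(21,-1)=332367 g(21,1)=298452 g(21,3)=177650
t=22: g(22,-22)=1 g(22,-20)=22 g(22,-18)=231 g(22,-16)=1540 g(22,-14)=7315 g(22,-12)=26333 g(22,-10)=74591 g(22,-8)=170313 g(22,-6)=318230 g(22,-4)=490105 g(22,-2)=620312 g(22,0)=630819 g(22,2)=476102 g(22,4)=177650
t=23: g(23,-23)=1 g(23,-21)=23 g(23,-19)=253 g(23,-17)=1771 g(23,-15)=8855 g(23,-13)=33648 g(23,-11)=100924 g(23,-9)=244904 g(23,-7)=488543 g(23,-5)=808335 g(23,-3)=1110417 g(23,-1)=1251131 g(23,1)=1106921 g(23,3)=653752
t=24: g(24,-24)=1 g(24,-22)=24 g(24,-20)=276 g(24,-18)=2024 g(24,-16)=10626 g(24,-14)=42503 g(24,-12)=134572 g(24,-10)=345828 g(24,-8)=733447 g(24,-6)=1296878 g(24,-4)=1918752 g(24,-2)=2361548 g(24,0)=2358052 g(24,2)=1760673 g(24,4)=653752
t=25: g(25,-25)=1 g(25,-23)=25 g(25,-21)=300 g(25,-19)=2300 g(25,-17)=12650 g(25,-15)=53129 g(25,-13)=177075 g(25,-11)=480400 g(25,-9)=1079275 g(25,-7)=2030325 g(25,-5)=3215630 g(25,-3)=4280300 g(25,-1)=4719600 g(25,1)=4118725 g(25,3)=2414425
t=26: g(26,-26)=1 g(26,-24)=26 g(26,-22)=325 g(26,-20)=2600 g(26,-18)=14950 g(26,-16)=65779 g(26,-14)=230204 g(26,-12)=657475 g(26,-10)=1559675 g(26,-8)=3109600 g(26,-6)=5245955 g(26,-4)=7495930 g(26,-2)=8999900 g(26,0)=8838325 g(26,2)=6533150 g(26,4)=2414425
Paths never hitting 5: Σ_s g(26,s) = 45168320
Paths hitting 5: 2^26 - 45168320 = 21940544
P = 21940544/67108864 = 342821/1048576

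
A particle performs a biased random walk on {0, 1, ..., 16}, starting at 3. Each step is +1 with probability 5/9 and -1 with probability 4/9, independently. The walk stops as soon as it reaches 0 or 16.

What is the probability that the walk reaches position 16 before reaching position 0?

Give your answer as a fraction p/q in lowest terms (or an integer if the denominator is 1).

Answer: 74462890625/148292923329

Derivation:
Biased walk: p = 5/9, q = 4/9, r = q/p = 4/5
Gambler's ruin: P(hit 16 before 0 | start at 3) = (1 - r^a)/(1 - r^N)
r^3 = 64/125; r^16 = 4294967296/152587890625
P = (1 - 64/125) / (1 - 4294967296/152587890625) = 61/125 / 148292923329/152587890625 = 74462890625/148292923329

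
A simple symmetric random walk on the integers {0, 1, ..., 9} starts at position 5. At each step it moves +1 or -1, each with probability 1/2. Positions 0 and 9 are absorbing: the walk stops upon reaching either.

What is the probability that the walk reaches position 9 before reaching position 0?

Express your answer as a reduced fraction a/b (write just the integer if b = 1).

Symmetric walk (p = 1/2): the harmonic-function argument gives P(hit 9 before 0 | start at 5) = a/N.
P = 5/9 = 5/9

Answer: 5/9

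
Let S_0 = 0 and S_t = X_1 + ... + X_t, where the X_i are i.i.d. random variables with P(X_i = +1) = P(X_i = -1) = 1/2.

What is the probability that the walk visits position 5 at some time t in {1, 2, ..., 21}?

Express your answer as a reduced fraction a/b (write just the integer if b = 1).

Answer: 300185/1048576

Derivation:
Count via complement. Let g(t,s) = #length-t paths at position s with S_1..S_t all ≠ 5.
g(t,s) = g(t-1,s-1) + g(t-1,s+1) for s ≠ 5; g(t,5) = 0.
t=0: g(0,0)=1
t=1: g(1,-1)=1 g(1,1)=1
t=2: g(2,-2)=1 g(2,0)=2 g(2,2)=1
t=3: g(3,-3)=1 g(3,-1)=3 g(3,1)=3 g(3,3)=1
t=4: g(4,-4)=1 g(4,-2)=4 g(4,0)=6 g(4,2)=4 g(4,4)=1
t=5: g(5,-5)=1 g(5,-3)=5 g(5,-1)=10 g(5,1)=10 g(5,3)=5
t=6: g(6,-6)=1 g(6,-4)=6 g(6,-2)=15 g(6,0)=20 g(6,2)=15 g(6,4)=5
t=7: g(7,-7)=1 g(7,-5)=7 g(7,-3)=21 g(7,-1)=35 g(7,1)=35 g(7,3)=20
t=8: g(8,-8)=1 g(8,-6)=8 g(8,-4)=28 g(8,-2)=56 g(8,0)=70 g(8,2)=55 g(8,4)=20
t=9: g(9,-9)=1 g(9,-7)=9 g(9,-5)=36 g(9,-3)=84 g(9,-1)=126 g(9,1)=125 g(9,3)=75
t=10: g(10,-10)=1 g(10,-8)=10 g(10,-6)=45 g(10,-4)=120 g(10,-2)=210 g(10,0)=251 g(10,2)=200 g(10,4)=75
t=11: g(11,-11)=1 g(11,-9)=11 g(11,-7)=55 g(11,-5)=165 g(11,-3)=330 g(11,-1)=461 g(11,1)=451 g(11,3)=275
t=12: g(12,-12)=1 g(12,-10)=12 g(12,-8)=66 g(12,-6)=220 g(12,-4)=495 g(12,-2)=791 g(12,0)=912 g(12,2)=726 g(12,4)=275
t=13: g(13,-13)=1 g(13,-11)=13 g(13,-9)=78 g(13,-7)=286 g(13,-5)=715 g(13,-3)=1286 g(13,-1)=1703 g(13,1)=1638 g(13,3)=1001
t=14: g(14,-14)=1 g(14,-12)=14 g(14,-10)=91 g(14,-8)=364 g(14,-6)=1001 g(14,-4)=2001 g(14,-2)=2989 g(14,0)=3341 g(14,2)=2639 g(14,4)=1001
t=15: g(15,-15)=1 g(15,-13)=15 g(15,-11)=105 g(15,-9)=455 g(15,-7)=1365 g(15,-5)=3002 g(15,-3)=4990 g(15,-1)=6330 g(15,1)=5980 g(15,3)=3640
t=16: g(16,-16)=1 g(16,-14)=16 g(16,-12)=120 g(16,-10)=560 g(16,-8)=1820 g(16,-6)=4367 g(16,-4)=7992 g(16,-2)=11320 g(16,0)=12310 g(16,2)=9620 g(16,4)=3640
t=17: g(17,-17)=1 g(17,-15)=17 g(17,-13)=136 g(17,-11)=680 g(17,-9)=2380 g(17,-7)=6187 g(17,-5)=12359 g(17,-3)=19312 g(17,-1)=23630 g(17,1)=21930 g(17,3)=13260
t=18: g(18,-18)=1 g(18,-16)=18 g(18,-14)=153 g(18,-12)=816 g(18,-10)=3060 g(18,-8)=8567 g(18,-6)=18546 g(18,-4)=31671 g(18,-2)=42942 g(18,0)=45560 g(18,2)=35190 g(18,4)=13260
t=19: g(19,-19)=1 g(19,-17)=19 g(19,-15)=171 g(19,-13)=969 g(19,-11)=3876 g(19,-9)=11627 g(19,-7)=27113 g(19,-5)=50217 g(19,-3)=74613 g(19,-1)=88502 g(19,1)=80750 g(19,3)=48450
t=20: g(20,-20)=1 g(20,-18)=20 g(20,-16)=190 g(20,-14)=1140 g(20,-12)=4845 g(20,-10)=15503 g(20,-8)=38740 g(20,-6)=77330 g(20,-4)=124830 g(20,-2)=163115 g(20,0)=169252 g(20,2)=129200 g(20,4)=48450
t=21: g(21,-21)=1 g(21,-19)=21 g(21,-17)=210 g(21,-15)=1330 g(21,-13)=5985 g(21,-11)=20348 g(21,-9)=54243 g(21,-7)=116070 g(21,-5)=202160 g(21,-3)=287945 g(21,-1)=332367 g(21,1)=298452 g(21,3)=177650
Paths never hitting 5: Σ_s g(21,s) = 1496782
Paths hitting 5: 2^21 - 1496782 = 600370
P = 600370/2097152 = 300185/1048576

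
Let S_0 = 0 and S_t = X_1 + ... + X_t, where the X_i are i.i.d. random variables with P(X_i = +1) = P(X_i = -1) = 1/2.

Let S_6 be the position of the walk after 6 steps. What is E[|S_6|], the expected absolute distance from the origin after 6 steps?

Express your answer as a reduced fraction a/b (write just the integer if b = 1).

Answer: 15/8

Derivation:
S_6 takes values m ≡ 0 (mod 2) with |m| ≤ 6; P(S_6=m) = C(6,(6+m)/2)/2^6.
Total paths: 2^6 = 64
Distribution: P(S=-6)=1/64, P(S=-4)=6/64, P(S=-2)=15/64, P(S=0)=20/64, P(S=2)=15/64, P(S=4)=6/64, P(S=6)=1/64
E[|S_6|] = Σ_m |m|·P(S_6=m) = 120/64 = 15/8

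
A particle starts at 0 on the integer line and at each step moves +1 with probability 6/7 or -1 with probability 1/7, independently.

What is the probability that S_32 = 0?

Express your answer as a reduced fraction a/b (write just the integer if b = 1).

To be at 0 after 32 steps: need exactly 16 steps of +1 and 16 of -1.
Number of such sequences: C(32,16) = 601080390
Each has probability (6/7)^16 · (1/7)^16 = 2821109907456/1104427674243920646305299201
P = 601080390 · 2821109907456/1104427674243920646305299201 = 1695713843406516387840/1104427674243920646305299201

Answer: 1695713843406516387840/1104427674243920646305299201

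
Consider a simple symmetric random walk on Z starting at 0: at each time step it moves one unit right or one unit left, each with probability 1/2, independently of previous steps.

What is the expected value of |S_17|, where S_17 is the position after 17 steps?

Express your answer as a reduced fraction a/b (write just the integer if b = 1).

Answer: 109395/32768

Derivation:
S_17 takes values m ≡ 1 (mod 2) with |m| ≤ 17; P(S_17=m) = C(17,(17+m)/2)/2^17.
Total paths: 2^17 = 131072
Distribution: P(S=-17)=1/131072, P(S=-15)=17/131072, P(S=-13)=136/131072, P(S=-11)=680/131072, P(S=-9)=2380/131072, P(S=-7)=6188/131072, P(S=-5)=12376/131072, P(S=-3)=19448/131072, P(S=-1)=24310/131072, P(S=1)=24310/131072, P(S=3)=19448/131072, P(S=5)=12376/131072, P(S=7)=6188/131072, P(S=9)=2380/131072, P(S=11)=680/131072, P(S=13)=136/131072, P(S=15)=17/131072, P(S=17)=1/131072
E[|S_17|] = Σ_m |m|·P(S_17=m) = 437580/131072 = 109395/32768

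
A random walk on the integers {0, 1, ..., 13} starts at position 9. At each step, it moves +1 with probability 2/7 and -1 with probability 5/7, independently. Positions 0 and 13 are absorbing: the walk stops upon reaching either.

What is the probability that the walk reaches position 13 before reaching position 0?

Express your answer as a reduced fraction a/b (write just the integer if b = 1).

Answer: 10413936/406898311

Derivation:
Biased walk: p = 2/7, q = 5/7, r = q/p = 5/2
Gambler's ruin: P(hit 13 before 0 | start at 9) = (1 - r^a)/(1 - r^N)
r^9 = 1953125/512; r^13 = 1220703125/8192
P = (1 - 1953125/512) / (1 - 1220703125/8192) = -1952613/512 / -1220694933/8192 = 10413936/406898311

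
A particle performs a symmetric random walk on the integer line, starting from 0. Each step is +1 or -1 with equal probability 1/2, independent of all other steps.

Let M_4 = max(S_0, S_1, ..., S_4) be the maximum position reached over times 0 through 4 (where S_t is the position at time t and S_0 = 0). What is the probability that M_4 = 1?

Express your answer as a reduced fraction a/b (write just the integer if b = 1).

Let M_4 = max(S_0,...,S_4). Use the reflection principle: for j ≥ 1, #{paths with M_4 ≥ j} = #{S_4 ≥ j} + #{S_4 ≥ j+1}.
By reflection, #{M_4 ≥ 1} = #{S_4 ≥ 1} + #{S_4 ≥ 2} = 5 + 5 = 10.
#{M_4 ≥ 2} = #{S_4 ≥ 2} + #{S_4 ≥ 3} = 5 + 1 = 6.
#{M_4 = 1} = 10 - 6 = 4.
P(M_4 = 1) = 4/16 = 1/4

Answer: 1/4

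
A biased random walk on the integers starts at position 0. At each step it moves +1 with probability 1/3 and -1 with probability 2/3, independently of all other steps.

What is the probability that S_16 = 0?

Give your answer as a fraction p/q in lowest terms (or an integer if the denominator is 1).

Answer: 366080/4782969

Derivation:
To be at 0 after 16 steps: need exactly 8 steps of +1 and 8 of -1.
Number of such sequences: C(16,8) = 12870
Each has probability (1/3)^8 · (2/3)^8 = 256/43046721
P = 12870 · 256/43046721 = 366080/4782969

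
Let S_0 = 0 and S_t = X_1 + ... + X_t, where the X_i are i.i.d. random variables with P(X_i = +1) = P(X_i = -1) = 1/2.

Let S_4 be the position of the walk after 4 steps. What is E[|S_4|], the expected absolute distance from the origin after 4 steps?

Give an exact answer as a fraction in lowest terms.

S_4 takes values m ≡ 0 (mod 2) with |m| ≤ 4; P(S_4=m) = C(4,(4+m)/2)/2^4.
Total paths: 2^4 = 16
Distribution: P(S=-4)=1/16, P(S=-2)=4/16, P(S=0)=6/16, P(S=2)=4/16, P(S=4)=1/16
E[|S_4|] = Σ_m |m|·P(S_4=m) = 24/16 = 3/2

Answer: 3/2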